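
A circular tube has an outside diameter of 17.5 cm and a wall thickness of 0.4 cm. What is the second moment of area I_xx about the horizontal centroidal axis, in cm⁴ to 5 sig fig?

Split into non-overlapping primitives; take the origin at the lower-left of the bounding box.
Outer circle: ⌀17.5, A = 240.5282 cm², y = 8.75 cm, Ī = 4603.86 cm⁴.
Bore (subtracted): ⌀16.7, A = 219.0397 cm², y = 8.75 cm, Ī = 3817.999 cm⁴.
By symmetry the centroid is at mid-height, ȳ = 8.75 cm.
All pieces are centred on the horizontal centroidal axis, so I = ΣĪ (holes subtracted) = 785.8611 cm⁴.

I_xx ≈ 785.86 cm⁴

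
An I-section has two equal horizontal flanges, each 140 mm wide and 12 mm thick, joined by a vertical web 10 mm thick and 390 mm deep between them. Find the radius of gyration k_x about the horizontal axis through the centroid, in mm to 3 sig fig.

k_x ≈ 160 mm

Split into non-overlapping primitives; take the origin at the lower-left of the bounding box.
Bottom flange: 140 × 12, A = 1 680 mm², y = 6 mm, Ī = 20 160 mm⁴.
Web: 10 × 390, A = 3 900 mm², y = 207 mm, Ī = 49 432 500 mm⁴.
Top flange: 140 × 12, A = 1 680 mm², y = 408 mm, Ī = 20 160 mm⁴.
By symmetry the centroid is at mid-height, ȳ = 207 mm.
Transfer each piece to the horizontal axis through the centroid using Ī + A·d² with d = y − 207:
  bottom flange: d = -201 mm → contributes +67 893 840 mm⁴
  web: d = 0 mm → contributes +49 432 500 mm⁴
  top flange: d = 201 mm → contributes +67 893 840 mm⁴
Total I = 185 220 180 mm⁴.
Radius of gyration: k = √(I/A) = √(185 220 180 / 7 260) = 159.73 mm.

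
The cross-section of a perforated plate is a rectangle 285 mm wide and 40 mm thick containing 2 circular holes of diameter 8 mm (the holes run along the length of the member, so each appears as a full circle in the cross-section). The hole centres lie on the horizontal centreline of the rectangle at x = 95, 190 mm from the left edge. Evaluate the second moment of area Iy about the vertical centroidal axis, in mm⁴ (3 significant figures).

Break the section into simple shapes (no overlaps), measuring from the bottom-left corner of the bounding box.
Plate: 285 × 40, A = 11 400 mm², x = 142.5 mm, Ī = 77 163 750 mm⁴.
Hole 1 (subtracted): ⌀8, A = 50.265 mm², x = 95 mm, Ī = 201.06 mm⁴.
Hole 2 (subtracted): ⌀8, A = 50.265 mm², x = 190 mm, Ī = 201.06 mm⁴.
By symmetry the centroid is at mid-width, x̄ = 142.5 mm.
Transfer each piece to the vertical centroidal axis using Ī + A·d² with d = x − 142.5:
  plate: d = 0 mm → contributes +77 163 750 mm⁴
  hole 1: d = -47.5 mm → contributes −113 613 mm⁴
  hole 2: d = 47.5 mm → contributes −113 613 mm⁴
Total I = 76 936 525 mm⁴.

Iy ≈ 7.69 × 10⁷ mm⁴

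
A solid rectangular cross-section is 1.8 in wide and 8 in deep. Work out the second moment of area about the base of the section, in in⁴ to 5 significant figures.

The section: 1.8 × 8, A = 14.4 in², y = 4 in, Ī = 76.8 in⁴.
Transfer it to a horizontal axis along the bottom face using Ī + A·d² with d = y − 0:
  the section: d = 4 in → contributes +307.2 in⁴
Total I = 307.2 in⁴.

I_base ≈ 307.20 in⁴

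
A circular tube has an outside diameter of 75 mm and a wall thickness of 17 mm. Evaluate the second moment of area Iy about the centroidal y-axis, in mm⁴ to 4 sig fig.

Split into non-overlapping primitives; take the origin at the lower-left of the bounding box.
Outer circle: ⌀75, A = 4417.86 mm², x = 37.5 mm, Ī = 1 553 156 mm⁴.
Bore (subtracted): ⌀41, A = 1320.25 mm², x = 37.5 mm, Ī = 138 709 mm⁴.
By symmetry the centroid is at mid-width, x̄ = 37.5 mm.
All pieces are centred on the centroidal y-axis, so I = ΣĪ (holes subtracted) = 1 414 446 mm⁴.

Iy ≈ 1.414 × 10⁶ mm⁴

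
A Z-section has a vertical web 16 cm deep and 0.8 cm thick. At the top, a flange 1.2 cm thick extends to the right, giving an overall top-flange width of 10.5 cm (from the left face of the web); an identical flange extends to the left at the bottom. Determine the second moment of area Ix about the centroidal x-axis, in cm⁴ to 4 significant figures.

Decompose the section into non-overlapping parts with the origin at the bottom-left of its bounding rectangle.
Web: 0.8 × 16, A = 12.8 cm², y = 8 cm, Ī = 273.067 cm⁴.
Top flange (beyond web): 9.7 × 1.2, A = 11.64 cm², y = 15.4 cm, Ī = 1.3968 cm⁴.
Bottom flange (beyond web): 9.7 × 1.2, A = 11.64 cm², y = 0.6 cm, Ī = 1.3968 cm⁴.
Centroid: ȳ = ΣA·y / ΣA = 8 cm.
Transfer each piece to the centroidal x-axis using Ī + A·d² with d = y − 8:
  web: d = 0 cm → contributes +273.067 cm⁴
  top flange (beyond web): d = 7.4 cm → contributes +638.803 cm⁴
  bottom flange (beyond web): d = -7.4 cm → contributes +638.803 cm⁴
Total I = 1550.67 cm⁴.

Ix ≈ 1551 cm⁴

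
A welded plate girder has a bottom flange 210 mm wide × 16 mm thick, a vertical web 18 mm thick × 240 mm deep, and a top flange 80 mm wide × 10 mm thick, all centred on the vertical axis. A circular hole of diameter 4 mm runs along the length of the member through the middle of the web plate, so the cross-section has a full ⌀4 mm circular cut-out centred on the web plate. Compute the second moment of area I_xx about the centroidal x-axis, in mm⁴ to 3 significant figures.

I_xx ≈ 7.55 × 10⁷ mm⁴

Break the section into simple shapes (no overlaps), measuring from the bottom-left corner of the bounding box.
Bottom plate: 210 × 16, A = 3 360 mm², y = 8 mm, Ī = 71 680 mm⁴.
Web plate: 18 × 240, A = 4 320 mm², y = 136 mm, Ī = 20 736 000 mm⁴.
Top plate: 80 × 10, A = 800 mm², y = 261 mm, Ī = 6666.7 mm⁴.
Hole (subtracted): ⌀4, A = 12.566 mm², y = 136 mm, Ī = 12.566 mm⁴.
Centroid: ȳ = ΣA·y / ΣA = 97.018 mm.
Transfer each piece to the centroidal x-axis using Ī + A·d² with d = y − 97.018:
  bottom plate: d = -89.018 mm → contributes +26 696 830 mm⁴
  web plate: d = 38.982 mm → contributes +27 300 756 mm⁴
  top plate: d = 163.98 mm → contributes +21 518 821 mm⁴
  hole: d = 38.982 mm → contributes −19 109 mm⁴
Total I = 75 497 298 mm⁴.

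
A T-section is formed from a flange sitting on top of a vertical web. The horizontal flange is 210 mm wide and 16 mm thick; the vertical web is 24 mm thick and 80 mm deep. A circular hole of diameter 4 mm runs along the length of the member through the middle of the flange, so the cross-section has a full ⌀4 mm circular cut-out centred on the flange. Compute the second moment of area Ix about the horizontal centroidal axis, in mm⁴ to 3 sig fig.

Ix ≈ 3.91 × 10⁶ mm⁴

Treat the section as a set of non-overlapping primitives; coordinates are from the bounding-box lower-left.
Flange: 210 × 16, A = 3 360 mm², y = 88 mm, Ī = 71 680 mm⁴.
Web: 24 × 80, A = 1 920 mm², y = 40 mm, Ī = 1 024 000 mm⁴.
Hole (subtracted): ⌀4, A = 12.566 mm², y = 88 mm, Ī = 12.566 mm⁴.
Centroid: ȳ = ΣA·y / ΣA = 70.504 mm.
Transfer each piece to the horizontal centroidal axis using Ī + A·d² with d = y − 70.504:
  flange: d = 17.496 mm → contributes +1 100 232 mm⁴
  web: d = -30.504 mm → contributes +2 810 527 mm⁴
  hole: d = 17.496 mm → contributes −3859.3 mm⁴
Total I = 3 906 899 mm⁴.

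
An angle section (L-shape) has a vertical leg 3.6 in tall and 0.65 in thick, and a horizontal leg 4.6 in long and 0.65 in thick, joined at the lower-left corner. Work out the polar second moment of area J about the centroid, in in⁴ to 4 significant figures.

Decompose the section into non-overlapping parts with the origin at the bottom-left of its bounding rectangle.
Vertical leg: 0.65 × 3.6, A = 2.34 in², y = 1.8 in, Ī = 2.5272 in⁴.
Horizontal leg (remainder): 3.95 × 0.65, A = 2.5675 in², y = 0.325 in, Ī = 0.0903974 in⁴.
Centroid: ȳ = ΣA·y / ΣA = 1.02831 in.
Transfer each piece to the centroidal x-axis using Ī + A·d² with d = y − 1.02831:
  vertical leg: d = 0.771689 in → contributes +3.92068 in⁴
  horizontal leg (remainder): d = -0.703311 in → contributes +1.3604 in⁴
Total I = 5.28108 in⁴.
For the y-axis: x̄ = 1.52831 in.
Repeating about the centroidal y-axis gives I_y = 9.89689 in⁴.
Polar second moment: J = I_x + I_y = 15.178 in⁴.

J ≈ 15.18 in⁴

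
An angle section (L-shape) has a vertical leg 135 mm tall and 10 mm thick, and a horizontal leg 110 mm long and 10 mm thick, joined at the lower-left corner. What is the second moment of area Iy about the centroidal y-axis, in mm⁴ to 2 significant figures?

Iy ≈ 2.6 × 10⁶ mm⁴

Break the section into simple shapes (no overlaps), measuring from the bottom-left corner of the bounding box.
Vertical leg: 10 × 135, A = 1 350 mm², x = 5 mm, Ī = 11 250 mm⁴.
Horizontal leg (remainder): 100 × 10, A = 1 000 mm², x = 60 mm, Ī = 833 333 mm⁴.
Centroid: x̄ = ΣA·x / ΣA = 28.4 mm.
Transfer each piece to the centroidal y-axis using Ī + A·d² with d = x − 28.4:
  vertical leg: d = -23.4 mm → contributes +750 725 mm⁴
  horizontal leg (remainder): d = 31.6 mm → contributes +1 831 624 mm⁴
Total I = 2 582 349 mm⁴.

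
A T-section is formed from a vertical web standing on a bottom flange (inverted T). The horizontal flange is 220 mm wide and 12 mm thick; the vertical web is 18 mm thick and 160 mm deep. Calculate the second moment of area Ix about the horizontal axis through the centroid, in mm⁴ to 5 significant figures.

Ix ≈ 1.6363 × 10⁷ mm⁴

Break the section into simple shapes (no overlaps), measuring from the bottom-left corner of the bounding box.
Flange: 220 × 12, A = 2 640 mm², y = 6 mm, Ī = 31 680 mm⁴.
Web: 18 × 160, A = 2 880 mm², y = 92 mm, Ī = 6 144 000 mm⁴.
Centroid: ȳ = ΣA·y / ΣA = 50.86957 mm.
Transfer each piece to the horizontal axis through the centroid using Ī + A·d² with d = y − 50.86957:
  flange: d = -44.86957 mm → contributes +5 346 734 mm⁴
  web: d = 41.13043 mm → contributes +11 016 132 mm⁴
Total I = 16 362 866 mm⁴.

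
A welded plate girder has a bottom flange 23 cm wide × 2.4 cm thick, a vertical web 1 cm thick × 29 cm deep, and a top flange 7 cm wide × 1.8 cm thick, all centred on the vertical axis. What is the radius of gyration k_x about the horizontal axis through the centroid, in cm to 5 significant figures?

k_x ≈ 12.019 cm

Decompose the section into non-overlapping parts with the origin at the bottom-left of its bounding rectangle.
Bottom plate: 23 × 2.4, A = 55.2 cm², y = 1.2 cm, Ī = 26.496 cm⁴.
Web plate: 1 × 29, A = 29 cm², y = 16.9 cm, Ī = 2032.417 cm⁴.
Top plate: 7 × 1.8, A = 12.6 cm², y = 32.3 cm, Ī = 3.402 cm⁴.
Centroid: ȳ = ΣA·y / ΣA = 9.951653 cm.
Transfer each piece to the horizontal axis through the centroid using Ī + A·d² with d = y − 9.951653:
  bottom plate: d = -8.751653 cm → contributes +4254.343 cm⁴
  web plate: d = 6.948347 cm → contributes +3432.523 cm⁴
  top plate: d = 22.34835 cm → contributes +6296.455 cm⁴
Total I = 13983.32 cm⁴.
Radius of gyration: k = √(I/A) = √(13983.32 / 96.8) = 12.01898 cm.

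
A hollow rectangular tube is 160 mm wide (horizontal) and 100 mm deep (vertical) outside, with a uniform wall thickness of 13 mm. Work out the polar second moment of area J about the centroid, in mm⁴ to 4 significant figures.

Split into non-overlapping primitives; take the origin at the lower-left of the bounding box.
Outer rectangle: 160 × 100, A = 16 000 mm², y = 50 mm, Ī = 13 333 333 mm⁴.
Inner void (subtracted): 134 × 74, A = 9 916 mm², y = 50 mm, Ī = 4 525 001 mm⁴.
By symmetry the centroid is at mid-height, ȳ = 50 mm.
All pieces are centred on the centroidal x-axis, so I = ΣĪ (holes subtracted) = 8 808 332 mm⁴.
Repeating about the centroidal y-axis gives I_y = 19 295 692 mm⁴.
Polar second moment: J = I_x + I_y = 28 104 024 mm⁴.

J ≈ 2.810 × 10⁷ mm⁴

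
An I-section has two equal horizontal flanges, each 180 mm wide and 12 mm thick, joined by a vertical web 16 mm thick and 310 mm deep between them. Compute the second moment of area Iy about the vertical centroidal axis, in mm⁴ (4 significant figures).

Treat the section as a set of non-overlapping primitives; coordinates are from the bounding-box lower-left.
Bottom flange: 180 × 12, A = 2 160 mm², x = 90 mm, Ī = 5 832 000 mm⁴.
Web: 16 × 310, A = 4 960 mm², x = 90 mm, Ī = 105 813 mm⁴.
Top flange: 180 × 12, A = 2 160 mm², x = 90 mm, Ī = 5 832 000 mm⁴.
By symmetry the centroid is at mid-width, x̄ = 90 mm.
All pieces are centred on the vertical centroidal axis, so I = ΣĪ = 11 769 813 mm⁴.

Iy ≈ 1.177 × 10⁷ mm⁴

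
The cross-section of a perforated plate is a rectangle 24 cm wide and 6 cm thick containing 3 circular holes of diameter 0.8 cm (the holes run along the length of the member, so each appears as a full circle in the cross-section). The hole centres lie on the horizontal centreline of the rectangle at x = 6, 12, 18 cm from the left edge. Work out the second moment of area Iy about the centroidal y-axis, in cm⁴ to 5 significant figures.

Decompose the section into non-overlapping parts with the origin at the bottom-left of its bounding rectangle.
Plate: 24 × 6, A = 144 cm², x = 12 cm, Ī = 6 912 cm⁴.
Hole 1 (subtracted): ⌀0.8, A = 0.5026548 cm², x = 6 cm, Ī = 0.02010619 cm⁴.
Hole 2 (subtracted): ⌀0.8, A = 0.5026548 cm², x = 12 cm, Ī = 0.02010619 cm⁴.
Hole 3 (subtracted): ⌀0.8, A = 0.5026548 cm², x = 18 cm, Ī = 0.02010619 cm⁴.
By symmetry the centroid is at mid-width, x̄ = 12 cm.
Transfer each piece to the centroidal y-axis using Ī + A·d² with d = x − 12:
  plate: d = 0 cm → contributes +6 912 cm⁴
  hole 1: d = -6 cm → contributes −18.11568 cm⁴
  hole 2: d = 0 cm → contributes −0.02010619 cm⁴
  hole 3: d = 6 cm → contributes −18.11568 cm⁴
Total I = 6875.749 cm⁴.

Iy ≈ 6875.7 cm⁴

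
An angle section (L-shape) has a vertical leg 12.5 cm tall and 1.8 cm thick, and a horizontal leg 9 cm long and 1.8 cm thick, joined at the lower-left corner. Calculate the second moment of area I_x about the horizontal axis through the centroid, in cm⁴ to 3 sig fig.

Break the section into simple shapes (no overlaps), measuring from the bottom-left corner of the bounding box.
Vertical leg: 1.8 × 12.5, A = 22.5 cm², y = 6.25 cm, Ī = 292.97 cm⁴.
Horizontal leg (remainder): 7.2 × 1.8, A = 12.96 cm², y = 0.9 cm, Ī = 3.4992 cm⁴.
Centroid: ȳ = ΣA·y / ΣA = 4.2947 cm.
Transfer each piece to the horizontal axis through the centroid using Ī + A·d² with d = y − 4.2947:
  vertical leg: d = 1.9553 cm → contributes +378.99 cm⁴
  horizontal leg (remainder): d = -3.3947 cm → contributes +152.85 cm⁴
Total I = 531.84 cm⁴.

I_x ≈ 532 cm⁴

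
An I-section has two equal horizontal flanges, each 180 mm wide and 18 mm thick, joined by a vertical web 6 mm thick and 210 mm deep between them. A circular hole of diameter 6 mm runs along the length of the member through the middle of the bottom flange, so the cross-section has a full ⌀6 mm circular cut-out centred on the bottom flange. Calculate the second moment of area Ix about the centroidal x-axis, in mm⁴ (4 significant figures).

Break the section into simple shapes (no overlaps), measuring from the bottom-left corner of the bounding box.
Bottom flange: 180 × 18, A = 3 240 mm², y = 9 mm, Ī = 87 480 mm⁴.
Web: 6 × 210, A = 1 260 mm², y = 123 mm, Ī = 4 630 500 mm⁴.
Top flange: 180 × 18, A = 3 240 mm², y = 237 mm, Ī = 87 480 mm⁴.
Hole (subtracted): ⌀6, A = 28.2743 mm², y = 9 mm, Ī = 63.6173 mm⁴.
Centroid: ȳ = ΣA·y / ΣA = 123.418 mm.
Transfer each piece to the centroidal x-axis using Ī + A·d² with d = y − 123.418:
  bottom flange: d = -114.418 mm → contributes +42 503 849 mm⁴
  web: d = -0.417971 mm → contributes +4 630 720 mm⁴
  top flange: d = 113.582 mm → contributes +41 886 323 mm⁴
  hole: d = -114.418 mm → contributes −370 216 mm⁴
Total I = 88 650 676 mm⁴.

Ix ≈ 8.865 × 10⁷ mm⁴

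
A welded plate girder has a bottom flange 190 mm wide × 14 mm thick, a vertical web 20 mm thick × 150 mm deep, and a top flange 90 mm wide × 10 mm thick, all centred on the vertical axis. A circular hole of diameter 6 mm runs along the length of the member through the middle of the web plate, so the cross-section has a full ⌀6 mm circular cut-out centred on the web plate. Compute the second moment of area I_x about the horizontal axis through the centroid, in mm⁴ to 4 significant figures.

Split into non-overlapping primitives; take the origin at the lower-left of the bounding box.
Bottom plate: 190 × 14, A = 2 660 mm², y = 7 mm, Ī = 43446.7 mm⁴.
Web plate: 20 × 150, A = 3 000 mm², y = 89 mm, Ī = 5 625 000 mm⁴.
Top plate: 90 × 10, A = 900 mm², y = 169 mm, Ī = 7 500 mm⁴.
Hole (subtracted): ⌀6, A = 28.2743 mm², y = 89 mm, Ī = 63.6173 mm⁴.
Centroid: ȳ = ΣA·y / ΣA = 66.6292 mm.
Transfer each piece to the horizontal axis through the centroid using Ī + A·d² with d = y − 66.6292:
  bottom plate: d = -59.6292 mm → contributes +9 501 450 mm⁴
  web plate: d = 22.3708 mm → contributes +7 126 360 mm⁴
  top plate: d = 102.371 mm → contributes +9 439 305 mm⁴
  hole: d = 22.3708 mm → contributes −14213.6 mm⁴
Total I = 26 052 900 mm⁴.

I_x ≈ 2.605 × 10⁷ mm⁴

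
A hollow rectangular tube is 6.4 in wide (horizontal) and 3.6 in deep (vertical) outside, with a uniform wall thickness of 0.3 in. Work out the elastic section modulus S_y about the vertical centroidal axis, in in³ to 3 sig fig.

Break the section into simple shapes (no overlaps), measuring from the bottom-left corner of the bounding box.
Outer rectangle: 6.4 × 3.6, A = 23.04 in², x = 3.2 in, Ī = 78.643 in⁴.
Inner void (subtracted): 5.8 × 3, A = 17.4 in², x = 3.2 in, Ī = 48.778 in⁴.
By symmetry the centroid is at mid-width, x̄ = 3.2 in.
All pieces are centred on the vertical centroidal axis, so I = ΣĪ (holes subtracted) = 29.865 in⁴.
Extreme fibre distance c = 3.2 in; S = I/c = 9.3329 in³.

S_y ≈ 9.33 in³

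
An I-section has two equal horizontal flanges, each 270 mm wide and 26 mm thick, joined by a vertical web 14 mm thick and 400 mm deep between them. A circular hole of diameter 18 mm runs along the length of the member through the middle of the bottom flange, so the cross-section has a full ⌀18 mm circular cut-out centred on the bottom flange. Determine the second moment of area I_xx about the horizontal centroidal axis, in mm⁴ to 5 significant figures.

I_xx ≈ 7.0074 × 10⁸ mm⁴

Decompose the section into non-overlapping parts with the origin at the bottom-left of its bounding rectangle.
Bottom flange: 270 × 26, A = 7 020 mm², y = 13 mm, Ī = 395 460 mm⁴.
Web: 14 × 400, A = 5 600 mm², y = 226 mm, Ī = 74 666 667 mm⁴.
Top flange: 270 × 26, A = 7 020 mm², y = 439 mm, Ī = 395 460 mm⁴.
Hole (subtracted): ⌀18, A = 254.469 mm², y = 13 mm, Ī = 5152.997 mm⁴.
Centroid: ȳ = ΣA·y / ΣA = 228.796 mm.
Transfer each piece to the horizontal centroidal axis using Ī + A·d² with d = y − 228.796:
  bottom flange: d = -215.796 mm → contributes +327 302 206 mm⁴
  web: d = -2.795998 mm → contributes +74 710 445 mm⁴
  top flange: d = 210.204 mm → contributes +310 579 233 mm⁴
  hole: d = -215.796 mm → contributes −11 855 243 mm⁴
Total I = 700 736 641 mm⁴.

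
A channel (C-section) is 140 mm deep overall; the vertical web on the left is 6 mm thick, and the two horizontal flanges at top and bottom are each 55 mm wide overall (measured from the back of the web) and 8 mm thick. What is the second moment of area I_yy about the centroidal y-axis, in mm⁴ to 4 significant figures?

I_yy ≈ 4.661 × 10⁵ mm⁴

Split into non-overlapping primitives; take the origin at the lower-left of the bounding box.
Web: 6 × 140, A = 840 mm², x = 3 mm, Ī = 2 520 mm⁴.
Top flange (beyond web): 49 × 8, A = 392 mm², x = 30.5 mm, Ī = 78432.7 mm⁴.
Bottom flange (beyond web): 49 × 8, A = 392 mm², x = 30.5 mm, Ī = 78432.7 mm⁴.
Centroid: x̄ = ΣA·x / ΣA = 16.2759 mm.
Transfer each piece to the centroidal y-axis using Ī + A·d² with d = x − 16.2759:
  web: d = -13.2759 mm → contributes +150 569 mm⁴
  top flange (beyond web): d = 14.2241 mm → contributes +157 744 mm⁴
  bottom flange (beyond web): d = 14.2241 mm → contributes +157 744 mm⁴
Total I = 466 058 mm⁴.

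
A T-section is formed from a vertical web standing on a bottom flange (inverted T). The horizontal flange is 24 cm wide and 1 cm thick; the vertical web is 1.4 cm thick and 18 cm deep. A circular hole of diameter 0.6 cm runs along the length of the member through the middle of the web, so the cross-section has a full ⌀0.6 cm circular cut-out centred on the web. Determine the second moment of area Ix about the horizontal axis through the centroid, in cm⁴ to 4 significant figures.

Treat the section as a set of non-overlapping primitives; coordinates are from the bounding-box lower-left.
Flange: 24 × 1, A = 24 cm², y = 0.5 cm, Ī = 2 cm⁴.
Web: 1.4 × 18, A = 25.2 cm², y = 10 cm, Ī = 680.4 cm⁴.
Hole (subtracted): ⌀0.6, A = 0.282743 cm², y = 10 cm, Ī = 0.00636173 cm⁴.
Centroid: ȳ = ΣA·y / ΣA = 5.33907 cm.
Transfer each piece to the horizontal axis through the centroid using Ī + A·d² with d = y − 5.33907:
  flange: d = -4.83907 cm → contributes +563.998 cm⁴
  web: d = 4.66093 cm → contributes +1227.85 cm⁴
  hole: d = 4.66093 cm → contributes −6.14876 cm⁴
Total I = 1785.7 cm⁴.

Ix ≈ 1786 cm⁴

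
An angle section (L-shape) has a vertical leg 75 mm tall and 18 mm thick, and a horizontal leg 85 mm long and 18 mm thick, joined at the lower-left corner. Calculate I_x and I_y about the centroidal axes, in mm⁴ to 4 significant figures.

Treat the section as a set of non-overlapping primitives; coordinates are from the bounding-box lower-left.
Vertical leg: 18 × 75, A = 1 350 mm², y = 37.5 mm, Ī = 632 813 mm⁴.
Horizontal leg (remainder): 67 × 18, A = 1 206 mm², y = 9 mm, Ī = 32 562 mm⁴.
Centroid: ȳ = ΣA·y / ΣA = 24.0528 mm.
Transfer each piece to the centroidal x-axis using Ī + A·d² with d = y − 24.0528:
  vertical leg: d = 13.4472 mm → contributes +876 929 mm⁴
  horizontal leg (remainder): d = -15.0528 mm → contributes +305 826 mm⁴
Total I = 1 182 755 mm⁴.
For the y-axis: x̄ = 29.0528 mm.
Repeating about the centroidal y-axis gives I_y = 1 638 125 mm⁴.

I_x ≈ 1.183 × 10⁶ mm⁴, I_y ≈ 1.638 × 10⁶ mm⁴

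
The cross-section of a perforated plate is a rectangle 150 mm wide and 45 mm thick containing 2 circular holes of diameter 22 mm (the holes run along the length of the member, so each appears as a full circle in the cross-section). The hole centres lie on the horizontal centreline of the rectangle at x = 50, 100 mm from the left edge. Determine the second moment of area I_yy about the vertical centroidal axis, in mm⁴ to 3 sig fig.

I_yy ≈ 1.22 × 10⁷ mm⁴

Split into non-overlapping primitives; take the origin at the lower-left of the bounding box.
Plate: 150 × 45, A = 6 750 mm², x = 75 mm, Ī = 12 656 250 mm⁴.
Hole 1 (subtracted): ⌀22, A = 380.13 mm², x = 50 mm, Ī = 11 499 mm⁴.
Hole 2 (subtracted): ⌀22, A = 380.13 mm², x = 100 mm, Ī = 11 499 mm⁴.
By symmetry the centroid is at mid-width, x̄ = 75 mm.
Transfer each piece to the vertical centroidal axis using Ī + A·d² with d = x − 75:
  plate: d = 0 mm → contributes +12 656 250 mm⁴
  hole 1: d = -25 mm → contributes −249 082 mm⁴
  hole 2: d = 25 mm → contributes −249 082 mm⁴
Total I = 12 158 086 mm⁴.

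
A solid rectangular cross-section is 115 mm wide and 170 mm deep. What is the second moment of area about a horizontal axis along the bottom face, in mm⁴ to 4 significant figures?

The section: 115 × 170, A = 19 550 mm², y = 85 mm, Ī = 47 082 917 mm⁴.
Transfer it to the bottom edge using Ī + A·d² with d = y − 0:
  the section: d = 85 mm → contributes +188 331 667 mm⁴
Total I = 188 331 667 mm⁴.

I_base ≈ 1.883 × 10⁸ mm⁴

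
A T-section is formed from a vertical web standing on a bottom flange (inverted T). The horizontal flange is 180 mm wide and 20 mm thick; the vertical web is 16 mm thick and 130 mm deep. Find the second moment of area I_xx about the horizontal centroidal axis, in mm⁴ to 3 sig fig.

I_xx ≈ 1.05 × 10⁷ mm⁴

Treat the section as a set of non-overlapping primitives; coordinates are from the bounding-box lower-left.
Flange: 180 × 20, A = 3 600 mm², y = 10 mm, Ī = 120 000 mm⁴.
Web: 16 × 130, A = 2 080 mm², y = 85 mm, Ī = 2 929 333 mm⁴.
Centroid: ȳ = ΣA·y / ΣA = 37.465 mm.
Transfer each piece to the horizontal centroidal axis using Ī + A·d² with d = y − 37.465:
  flange: d = -27.465 mm → contributes +2 835 533 mm⁴
  web: d = 47.535 mm → contributes +7 629 294 mm⁴
Total I = 10 464 826 mm⁴.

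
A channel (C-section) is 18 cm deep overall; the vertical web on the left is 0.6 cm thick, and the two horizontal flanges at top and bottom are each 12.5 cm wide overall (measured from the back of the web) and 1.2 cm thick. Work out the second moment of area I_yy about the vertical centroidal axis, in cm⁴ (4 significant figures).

Treat the section as a set of non-overlapping primitives; coordinates are from the bounding-box lower-left.
Web: 0.6 × 18, A = 10.8 cm², x = 0.3 cm, Ī = 0.324 cm⁴.
Top flange (beyond web): 11.9 × 1.2, A = 14.28 cm², x = 6.55 cm, Ī = 168.516 cm⁴.
Bottom flange (beyond web): 11.9 × 1.2, A = 14.28 cm², x = 6.55 cm, Ī = 168.516 cm⁴.
Centroid: x̄ = ΣA·x / ΣA = 4.83506 cm.
Transfer each piece to the vertical centroidal axis using Ī + A·d² with d = x − 4.83506:
  web: d = -4.53506 cm → contributes +222.445 cm⁴
  top flange (beyond web): d = 1.71494 cm → contributes +210.514 cm⁴
  bottom flange (beyond web): d = 1.71494 cm → contributes +210.514 cm⁴
Total I = 643.472 cm⁴.

I_yy ≈ 643.5 cm⁴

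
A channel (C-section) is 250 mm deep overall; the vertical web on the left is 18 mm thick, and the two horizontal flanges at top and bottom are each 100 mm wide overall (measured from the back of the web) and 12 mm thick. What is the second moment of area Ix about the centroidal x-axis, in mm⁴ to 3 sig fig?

Ix ≈ 5.13 × 10⁷ mm⁴

Break the section into simple shapes (no overlaps), measuring from the bottom-left corner of the bounding box.
Web: 18 × 250, A = 4 500 mm², y = 125 mm, Ī = 23 437 500 mm⁴.
Top flange (beyond web): 82 × 12, A = 984 mm², y = 244 mm, Ī = 11 808 mm⁴.
Bottom flange (beyond web): 82 × 12, A = 984 mm², y = 6 mm, Ī = 11 808 mm⁴.
By symmetry the centroid is at mid-height, ȳ = 125 mm.
Transfer each piece to the centroidal x-axis using Ī + A·d² with d = y − 125:
  web: d = 0 mm → contributes +23 437 500 mm⁴
  top flange (beyond web): d = 119 mm → contributes +13 946 232 mm⁴
  bottom flange (beyond web): d = -119 mm → contributes +13 946 232 mm⁴
Total I = 51 329 964 mm⁴.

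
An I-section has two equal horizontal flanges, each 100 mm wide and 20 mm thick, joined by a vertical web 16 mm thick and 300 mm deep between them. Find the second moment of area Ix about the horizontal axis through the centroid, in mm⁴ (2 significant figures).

Ix ≈ 1.4 × 10⁸ mm⁴

Treat the section as a set of non-overlapping primitives; coordinates are from the bounding-box lower-left.
Bottom flange: 100 × 20, A = 2 000 mm², y = 10 mm, Ī = 66 667 mm⁴.
Web: 16 × 300, A = 4 800 mm², y = 170 mm, Ī = 36 000 000 mm⁴.
Top flange: 100 × 20, A = 2 000 mm², y = 330 mm, Ī = 66 667 mm⁴.
By symmetry the centroid is at mid-height, ȳ = 170 mm.
Transfer each piece to the horizontal axis through the centroid using Ī + A·d² with d = y − 170:
  bottom flange: d = -160 mm → contributes +51 266 667 mm⁴
  web: d = 0 mm → contributes +36 000 000 mm⁴
  top flange: d = 160 mm → contributes +51 266 667 mm⁴
Total I = 138 533 333 mm⁴.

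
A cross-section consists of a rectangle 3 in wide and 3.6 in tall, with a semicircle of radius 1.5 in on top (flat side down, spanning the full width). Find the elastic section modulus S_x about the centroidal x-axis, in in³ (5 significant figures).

S_x ≈ 10.384 in³

Break the section into simple shapes (no overlaps), measuring from the bottom-left corner of the bounding box.
Rectangular body: 3 × 3.6, A = 10.8 in², y = 1.8 in, Ī = 11.664 in⁴.
Semicircular cap: semicircle r = 1.5, A = 3.534292 in², y = 4.23662 in, Ī = 0.5556446 in⁴.
Centroid: ȳ = ΣA·y / ΣA = 2.400778 in.
Transfer each piece to the centroidal x-axis using Ī + A·d² with d = y − 2.400778:
  rectangular body: d = -0.6007779 in → contributes +15.56209 in⁴
  semicircular cap: d = 1.835842 in → contributes +12.46732 in⁴
Total I = 28.02941 in⁴.
Extreme fibre distance c = 2.699222 in; S = I/c = 10.38425 in³.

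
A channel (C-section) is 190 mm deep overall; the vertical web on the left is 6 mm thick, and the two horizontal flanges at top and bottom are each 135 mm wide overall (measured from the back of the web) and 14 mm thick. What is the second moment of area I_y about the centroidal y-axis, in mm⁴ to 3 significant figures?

I_y ≈ 8.96 × 10⁶ mm⁴

Decompose the section into non-overlapping parts with the origin at the bottom-left of its bounding rectangle.
Web: 6 × 190, A = 1 140 mm², x = 3 mm, Ī = 3 420 mm⁴.
Top flange (beyond web): 129 × 14, A = 1 806 mm², x = 70.5 mm, Ī = 2 504 471 mm⁴.
Bottom flange (beyond web): 129 × 14, A = 1 806 mm², x = 70.5 mm, Ī = 2 504 471 mm⁴.
Centroid: x̄ = ΣA·x / ΣA = 54.307 mm.
Transfer each piece to the centroidal y-axis using Ī + A·d² with d = x − 54.307:
  web: d = -51.307 mm → contributes +3 004 344 mm⁴
  top flange (beyond web): d = 16.193 mm → contributes +2 978 038 mm⁴
  bottom flange (beyond web): d = 16.193 mm → contributes +2 978 038 mm⁴
Total I = 8 960 421 mm⁴.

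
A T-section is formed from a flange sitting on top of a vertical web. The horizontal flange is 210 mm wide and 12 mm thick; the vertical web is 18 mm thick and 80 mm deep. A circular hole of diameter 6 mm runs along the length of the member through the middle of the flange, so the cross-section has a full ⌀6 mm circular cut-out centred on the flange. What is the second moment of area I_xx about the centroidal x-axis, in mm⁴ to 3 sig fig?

I_xx ≈ 2.73 × 10⁶ mm⁴

Decompose the section into non-overlapping parts with the origin at the bottom-left of its bounding rectangle.
Flange: 210 × 12, A = 2 520 mm², y = 86 mm, Ī = 30 240 mm⁴.
Web: 18 × 80, A = 1 440 mm², y = 40 mm, Ī = 768 000 mm⁴.
Hole (subtracted): ⌀6, A = 28.274 mm², y = 86 mm, Ī = 63.617 mm⁴.
Centroid: ȳ = ΣA·y / ΣA = 69.152 mm.
Transfer each piece to the centroidal x-axis using Ī + A·d² with d = y − 69.152:
  flange: d = 16.848 mm → contributes +745 518 mm⁴
  web: d = -29.152 mm → contributes +1 991 805 mm⁴
  hole: d = 16.848 mm → contributes −8 089 mm⁴
Total I = 2 729 234 mm⁴.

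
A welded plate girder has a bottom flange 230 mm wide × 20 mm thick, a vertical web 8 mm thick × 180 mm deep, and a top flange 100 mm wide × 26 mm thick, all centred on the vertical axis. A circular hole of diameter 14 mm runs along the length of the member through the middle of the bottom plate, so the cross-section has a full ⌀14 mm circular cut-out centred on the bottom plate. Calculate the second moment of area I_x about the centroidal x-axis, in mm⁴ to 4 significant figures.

Treat the section as a set of non-overlapping primitives; coordinates are from the bounding-box lower-left.
Bottom plate: 230 × 20, A = 4 600 mm², y = 10 mm, Ī = 153 333 mm⁴.
Web plate: 8 × 180, A = 1 440 mm², y = 110 mm, Ī = 3 888 000 mm⁴.
Top plate: 100 × 26, A = 2 600 mm², y = 213 mm, Ī = 146 467 mm⁴.
Hole (subtracted): ⌀14, A = 153.938 mm², y = 10 mm, Ī = 1885.74 mm⁴.
Centroid: ȳ = ΣA·y / ΣA = 89.1651 mm.
Transfer each piece to the centroidal x-axis using Ī + A·d² with d = y − 89.1651:
  bottom plate: d = -79.1651 mm → contributes +28 982 058 mm⁴
  web plate: d = 20.8349 mm → contributes +4 513 094 mm⁴
  top plate: d = 123.835 mm → contributes +40 017 677 mm⁴
  hole: d = -79.1651 mm → contributes −966 633 mm⁴
Total I = 72 546 196 mm⁴.

I_x ≈ 7.255 × 10⁷ mm⁴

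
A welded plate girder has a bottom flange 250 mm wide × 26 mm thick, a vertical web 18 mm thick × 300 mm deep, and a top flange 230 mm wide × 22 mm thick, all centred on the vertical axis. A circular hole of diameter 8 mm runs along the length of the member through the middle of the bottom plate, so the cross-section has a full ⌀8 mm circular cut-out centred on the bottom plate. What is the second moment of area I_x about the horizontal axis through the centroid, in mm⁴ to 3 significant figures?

Treat the section as a set of non-overlapping primitives; coordinates are from the bounding-box lower-left.
Bottom plate: 250 × 26, A = 6 500 mm², y = 13 mm, Ī = 366 167 mm⁴.
Web plate: 18 × 300, A = 5 400 mm², y = 176 mm, Ī = 40 500 000 mm⁴.
Top plate: 230 × 22, A = 5 060 mm², y = 337 mm, Ī = 204 087 mm⁴.
Hole (subtracted): ⌀8, A = 50.265 mm², y = 13 mm, Ī = 201.06 mm⁴.
Centroid: ȳ = ΣA·y / ΣA = 162.01 mm.
Transfer each piece to the horizontal axis through the centroid using Ī + A·d² with d = y − 162.01:
  bottom plate: d = -149.01 mm → contributes +144 682 926 mm⁴
  web plate: d = 13.995 mm → contributes +41 557 599 mm⁴
  top plate: d = 174.99 mm → contributes +155 157 207 mm⁴
  hole: d = -149.01 mm → contributes −1 116 224 mm⁴
Total I = 340 281 508 mm⁴.

I_x ≈ 3.40 × 10⁸ mm⁴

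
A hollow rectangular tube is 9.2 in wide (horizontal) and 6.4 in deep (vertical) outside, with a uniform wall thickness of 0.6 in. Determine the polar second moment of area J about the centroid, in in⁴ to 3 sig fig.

J ≈ 301 in⁴

Decompose the section into non-overlapping parts with the origin at the bottom-left of its bounding rectangle.
Outer rectangle: 9.2 × 6.4, A = 58.88 in², y = 3.2 in, Ī = 200.98 in⁴.
Inner void (subtracted): 8 × 5.2, A = 41.6 in², y = 3.2 in, Ī = 93.739 in⁴.
By symmetry the centroid is at mid-height, ȳ = 3.2 in.
All pieces are centred on the centroidal x-axis, so I = ΣĪ (holes subtracted) = 107.24 in⁴.
Repeating about the centroidal y-axis gives I_y = 193.43 in⁴.
Polar second moment: J = I_x + I_y = 300.67 in⁴.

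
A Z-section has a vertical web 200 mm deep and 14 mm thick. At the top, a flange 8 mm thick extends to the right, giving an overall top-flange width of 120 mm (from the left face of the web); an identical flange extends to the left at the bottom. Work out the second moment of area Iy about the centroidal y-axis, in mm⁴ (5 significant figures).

Split into non-overlapping primitives; take the origin at the lower-left of the bounding box.
Web: 14 × 200, A = 2 800 mm², x = 113 mm, Ī = 45733.33 mm⁴.
Top flange (beyond web): 106 × 8, A = 848 mm², x = 173 mm, Ī = 794010.7 mm⁴.
Bottom flange (beyond web): 106 × 8, A = 848 mm², x = 53 mm, Ī = 794010.7 mm⁴.
Centroid: x̄ = ΣA·x / ΣA = 113 mm.
Transfer each piece to the centroidal y-axis using Ī + A·d² with d = x − 113:
  web: d = 0 mm → contributes +45733.33 mm⁴
  top flange (beyond web): d = 60 mm → contributes +3 846 811 mm⁴
  bottom flange (beyond web): d = -60 mm → contributes +3 846 811 mm⁴
Total I = 7 739 355 mm⁴.

Iy ≈ 7.7394 × 10⁶ mm⁴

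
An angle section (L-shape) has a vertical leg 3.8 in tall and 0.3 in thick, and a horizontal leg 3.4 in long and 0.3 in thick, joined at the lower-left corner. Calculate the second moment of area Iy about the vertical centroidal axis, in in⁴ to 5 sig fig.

Split into non-overlapping primitives; take the origin at the lower-left of the bounding box.
Vertical leg: 0.3 × 3.8, A = 1.14 in², x = 0.15 in, Ī = 0.00855 in⁴.
Horizontal leg (remainder): 3.1 × 0.3, A = 0.93 in², x = 1.85 in, Ī = 0.744775 in⁴.
Centroid: x̄ = ΣA·x / ΣA = 0.9137681 in.
Transfer each piece to the vertical centroidal axis using Ī + A·d² with d = x − 0.9137681:
  vertical leg: d = -0.7637681 in → contributes +0.6735596 in⁴
  horizontal leg (remainder): d = 0.9362319 in → contributes +1.559948 in⁴
Total I = 2.233508 in⁴.

Iy ≈ 2.2335 in⁴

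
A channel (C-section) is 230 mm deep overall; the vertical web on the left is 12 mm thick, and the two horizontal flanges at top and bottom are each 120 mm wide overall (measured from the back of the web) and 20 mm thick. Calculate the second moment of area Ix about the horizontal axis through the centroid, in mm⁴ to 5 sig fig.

Treat the section as a set of non-overlapping primitives; coordinates are from the bounding-box lower-left.
Web: 12 × 230, A = 2 760 mm², y = 115 mm, Ī = 12 167 000 mm⁴.
Top flange (beyond web): 108 × 20, A = 2 160 mm², y = 220 mm, Ī = 72 000 mm⁴.
Bottom flange (beyond web): 108 × 20, A = 2 160 mm², y = 10 mm, Ī = 72 000 mm⁴.
By symmetry the centroid is at mid-height, ȳ = 115 mm.
Transfer each piece to the horizontal axis through the centroid using Ī + A·d² with d = y − 115:
  web: d = 0 mm → contributes +12 167 000 mm⁴
  top flange (beyond web): d = 105 mm → contributes +23 886 000 mm⁴
  bottom flange (beyond web): d = -105 mm → contributes +23 886 000 mm⁴
Total I = 59 939 000 mm⁴.

Ix ≈ 5.9939 × 10⁷ mm⁴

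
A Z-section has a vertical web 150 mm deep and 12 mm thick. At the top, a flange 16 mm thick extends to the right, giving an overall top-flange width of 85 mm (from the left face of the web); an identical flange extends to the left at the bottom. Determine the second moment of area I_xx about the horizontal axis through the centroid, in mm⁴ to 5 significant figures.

I_xx ≈ 1.3911 × 10⁷ mm⁴

Split into non-overlapping primitives; take the origin at the lower-left of the bounding box.
Web: 12 × 150, A = 1 800 mm², y = 75 mm, Ī = 3 375 000 mm⁴.
Top flange (beyond web): 73 × 16, A = 1 168 mm², y = 142 mm, Ī = 24917.33 mm⁴.
Bottom flange (beyond web): 73 × 16, A = 1 168 mm², y = 8 mm, Ī = 24917.33 mm⁴.
Centroid: ȳ = ΣA·y / ΣA = 75 mm.
Transfer each piece to the horizontal axis through the centroid using Ī + A·d² with d = y − 75:
  web: d = 0 mm → contributes +3 375 000 mm⁴
  top flange (beyond web): d = 67 mm → contributes +5 268 069 mm⁴
  bottom flange (beyond web): d = -67 mm → contributes +5 268 069 mm⁴
Total I = 13 911 139 mm⁴.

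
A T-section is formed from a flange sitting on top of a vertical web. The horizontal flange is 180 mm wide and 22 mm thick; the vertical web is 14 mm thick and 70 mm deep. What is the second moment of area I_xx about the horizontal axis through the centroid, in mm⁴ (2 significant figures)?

Break the section into simple shapes (no overlaps), measuring from the bottom-left corner of the bounding box.
Flange: 180 × 22, A = 3 960 mm², y = 81 mm, Ī = 159 720 mm⁴.
Web: 14 × 70, A = 980 mm², y = 35 mm, Ī = 400 167 mm⁴.
Centroid: ȳ = ΣA·y / ΣA = 71.87 mm.
Transfer each piece to the horizontal axis through the centroid using Ī + A·d² with d = y − 71.87:
  flange: d = 9.126 mm → contributes +489 488 mm⁴
  web: d = -36.87 mm → contributes +1 732 700 mm⁴
Total I = 2 222 189 mm⁴.

I_xx ≈ 2.2 × 10⁶ mm⁴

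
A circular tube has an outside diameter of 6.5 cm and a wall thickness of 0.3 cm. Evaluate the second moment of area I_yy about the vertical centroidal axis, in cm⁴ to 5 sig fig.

Break the section into simple shapes (no overlaps), measuring from the bottom-left corner of the bounding box.
Outer circle: ⌀6.5, A = 33.18307 cm², x = 3.25 cm, Ī = 87.62405 cm⁴.
Bore (subtracted): ⌀5.9, A = 27.33971 cm², x = 3.25 cm, Ī = 59.48096 cm⁴.
By symmetry the centroid is at mid-width, x̄ = 3.25 cm.
All pieces are centred on the vertical centroidal axis, so I = ΣĪ (holes subtracted) = 28.14309 cm⁴.

I_yy ≈ 28.143 cm⁴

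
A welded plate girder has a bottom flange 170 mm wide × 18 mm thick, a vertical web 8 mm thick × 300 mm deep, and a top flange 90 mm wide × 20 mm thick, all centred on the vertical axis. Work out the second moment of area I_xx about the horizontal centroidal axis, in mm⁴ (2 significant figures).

I_xx ≈ 1.4 × 10⁸ mm⁴

Break the section into simple shapes (no overlaps), measuring from the bottom-left corner of the bounding box.
Bottom plate: 170 × 18, A = 3 060 mm², y = 9 mm, Ī = 82 620 mm⁴.
Web plate: 8 × 300, A = 2 400 mm², y = 168 mm, Ī = 18 000 000 mm⁴.
Top plate: 90 × 20, A = 1 800 mm², y = 328 mm, Ī = 60 000 mm⁴.
Centroid: ȳ = ΣA·y / ΣA = 140.7 mm.
Transfer each piece to the horizontal centroidal axis using Ī + A·d² with d = y − 140.7:
  bottom plate: d = -131.7 mm → contributes +53 120 021 mm⁴
  web plate: d = 27.35 mm → contributes +19 794 874 mm⁴
  top plate: d = 187.3 mm → contributes +63 238 090 mm⁴
Total I = 136 152 985 mm⁴.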